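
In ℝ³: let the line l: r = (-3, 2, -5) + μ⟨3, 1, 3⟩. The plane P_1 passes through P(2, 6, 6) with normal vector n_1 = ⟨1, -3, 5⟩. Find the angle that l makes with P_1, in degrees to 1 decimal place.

P_1: n_1·r = n_1·P gives x - 3y + 5z = 14.
sin θ = |n·v| / (|n||v|) = |15| / (√35 · √19) = 0.58168.
θ ≈ 35.6°.

35.6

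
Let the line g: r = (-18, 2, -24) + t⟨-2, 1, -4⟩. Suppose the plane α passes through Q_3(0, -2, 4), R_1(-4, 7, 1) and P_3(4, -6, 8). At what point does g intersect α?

(-10, -2, -8)

Q_3R_1 = (-4, 9, -3), Q_3P_3 = (4, -4, 4); a normal to α is Q_3R_1 × Q_3P_3 = (24, 4, -20).
Using Q_3: α has equation 24x + 4y - 20z = -88.
Substitute r = (-18, 2, -24) + t(-2, 1, -4) into the plane: 56 + 36t = -88, so t = -4.
Intersection: (-18, 2, -24) + (-4)·(-2, 1, -4) = (-10, -2, -8).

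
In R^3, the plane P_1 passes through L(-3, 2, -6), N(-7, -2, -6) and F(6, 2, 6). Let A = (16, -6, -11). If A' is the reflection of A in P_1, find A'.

(-8, 18, 7)

LN = (-4, -4, 0), LF = (9, 0, 12); a normal to P_1 is LN × LF = (-48, 48, 36).
Using L: P_1 has equation -48x + 48y + 36z = 24.
λ = (n·A − d)/|n|² = (-1452 − 24)/5904 = -1/4.
Reflection = A − 2λn = (16, -6, -11) − (-1/2)·(-48, 48, 36) = (-8, 18, 7).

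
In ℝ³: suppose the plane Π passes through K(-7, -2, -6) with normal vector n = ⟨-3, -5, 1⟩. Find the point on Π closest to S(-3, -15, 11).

Π: n·r = n·K gives -3x - 5y + z = 25.
Foot = S − λn with λ = (n·S − d)/|n|² = (95 − 25)/35 = 2.
Foot = (-3, -15, 11) − 2·(-3, -5, 1) = (3, -5, 9).

(3, -5, 9)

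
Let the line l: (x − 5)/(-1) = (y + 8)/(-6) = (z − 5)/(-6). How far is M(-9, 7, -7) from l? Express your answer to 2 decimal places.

23.77

l has direction (-1, -6, -6) through (5, -8, 5).
Taking (5, -8, 5) on l with direction v = (-1, -6, -6): w = M − (5, -8, 5) = (-14, 15, -12), and w × v = (-162, -72, 99).
Distance = |w × v| / |v| = √41229 / √73 ≈ 23.77.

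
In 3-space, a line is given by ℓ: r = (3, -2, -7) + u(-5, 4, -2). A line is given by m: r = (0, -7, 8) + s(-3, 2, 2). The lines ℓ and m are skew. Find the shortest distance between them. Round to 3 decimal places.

4.279

Common perpendicular direction n = (-5, 4, -2) × (-3, 2, 2) = (12, 16, 2).
With w = (0, -7, 8) − (3, -2, -7) = (-3, -5, 15), w · n = -86.
Distance = |w · n| / |n| = |-86| / √404 ≈ 4.279.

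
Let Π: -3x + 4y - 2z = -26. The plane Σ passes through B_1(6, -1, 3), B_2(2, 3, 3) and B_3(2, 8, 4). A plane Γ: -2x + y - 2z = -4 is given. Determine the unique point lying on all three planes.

(-2, -8, 0)

B_1B_2 = (-4, 4, 0), B_1B_3 = (-4, 9, 1); a normal to Σ is B_1B_2 × B_1B_3 = (4, 4, -20).
Using B_1: Σ has equation 4x + 4y - 20z = -40.
Solving the 3×3 linear system -3x + 4y - 2z = -26, 4x + 4y - 20z = -40, -2x + y - 2z = -4 (e.g. by elimination or Cramer's rule, determinant = 132) gives (-2, -8, 0).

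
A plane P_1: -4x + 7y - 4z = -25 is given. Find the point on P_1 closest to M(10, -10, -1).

(6, -3, -5)

Foot = M − λn with λ = (n·M − d)/|n|² = (-106 − (-25))/81 = -1.
Foot = (10, -10, -1) − (-1)·(-4, 7, -4) = (6, -3, -5).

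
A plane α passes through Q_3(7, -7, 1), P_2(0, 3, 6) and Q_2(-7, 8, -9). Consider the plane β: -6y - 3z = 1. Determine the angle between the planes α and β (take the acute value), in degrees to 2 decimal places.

61.12

Q_3P_2 = (-7, 10, 5), Q_3Q_2 = (-14, 15, -10); a normal to α is Q_3P_2 × Q_3Q_2 = (-175, -140, 35).
Using Q_3: α has equation -175x - 140y + 35z = -210.
cos θ = |n₁·n₂| / (|n₁||n₂|) = |735| / (√51450 · √45).
θ = arccos(0.48305) ≈ 61.12°.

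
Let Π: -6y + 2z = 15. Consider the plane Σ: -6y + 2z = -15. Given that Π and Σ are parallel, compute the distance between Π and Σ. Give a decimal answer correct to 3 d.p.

4.743

Same normal n = (0, -6, 2) with |n| = √40; distance = |15 − (-15)| / |n| = 30/√40 ≈ 4.743.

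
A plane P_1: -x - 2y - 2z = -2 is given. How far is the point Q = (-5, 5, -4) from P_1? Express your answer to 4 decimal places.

n·Q − d = (-1)·(-5) + (-2)·(5) + (-2)·(-4) − (-2) = 5; |n| = √9.
Distance = |5| / √9 = 5/√9 ≈ 1.6667.

1.6667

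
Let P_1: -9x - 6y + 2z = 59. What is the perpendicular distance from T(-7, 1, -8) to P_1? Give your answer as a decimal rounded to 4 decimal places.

1.6364

n·T − d = (-9)·(-7) + (-6)·(1) + (2)·(-8) − 59 = -18; |n| = √121.
Distance = |-18| / √121 = 18/√121 ≈ 1.6364.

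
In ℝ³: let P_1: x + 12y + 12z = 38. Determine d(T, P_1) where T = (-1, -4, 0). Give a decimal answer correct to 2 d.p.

n·T − d = (1)·(-1) + (12)·(-4) + (12)·(0) − 38 = -87; |n| = √289.
Distance = |-87| / √289 = 87/√289 ≈ 5.12.

5.12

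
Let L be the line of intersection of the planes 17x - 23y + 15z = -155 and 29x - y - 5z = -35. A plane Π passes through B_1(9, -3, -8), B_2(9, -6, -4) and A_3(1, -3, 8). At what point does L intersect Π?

(-1, 6, 0)

Direction of L: (17, -23, 15) × (29, -1, -5) = (130, 520, 650).
A point on L: solving the two plane equations with x = 3 gives (3, 22, 20).
B_1B_2 = (0, -3, 4), B_1A_3 = (-8, 0, 16); a normal to Π is B_1B_2 × B_1A_3 = (-48, -32, -24).
Using B_1: Π has equation -48x - 32y - 24z = -144.
Substitute r = (3, 22, 20) + t(130, 520, 650) into the plane: -1328 + (-38480)t = -144, so t = -2/65.
Intersection: (3, 22, 20) + (-2/65)·(130, 520, 650) = (-1, 6, 0).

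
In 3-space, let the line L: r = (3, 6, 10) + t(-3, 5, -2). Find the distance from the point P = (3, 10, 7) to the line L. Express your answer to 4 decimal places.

Taking (3, 6, 10) on L with direction v = (-3, 5, -2): w = P − (3, 6, 10) = (0, 4, -3), and w × v = (7, 9, 12).
Distance = |w × v| / |v| = √274 / √38 ≈ 2.6852.

2.6852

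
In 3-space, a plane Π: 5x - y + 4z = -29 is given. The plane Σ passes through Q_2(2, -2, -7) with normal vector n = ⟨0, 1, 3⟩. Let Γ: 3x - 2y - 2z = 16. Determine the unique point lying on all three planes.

Σ: n·r = n·Q_2 gives y + 3z = -23.
Solving the 3×3 linear system 5x - y + 4z = -29, y + 3z = -23, 3x - 2y - 2z = 16 (e.g. by elimination or Cramer's rule, determinant = -1) gives (-2, -5, -6).

(-2, -5, -6)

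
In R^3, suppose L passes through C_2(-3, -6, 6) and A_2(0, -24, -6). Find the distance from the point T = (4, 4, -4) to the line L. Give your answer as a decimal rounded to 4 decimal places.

A direction vector for L is A_2 − C_2 = (3, -18, -12).
Taking (-3, -6, 6) on L with direction v = (3, -18, -12): w = T − (-3, -6, 6) = (7, 10, -10), and w × v = (-300, 54, -156).
Distance = |w × v| / |v| = √117252 / √477 ≈ 15.6784.

15.6784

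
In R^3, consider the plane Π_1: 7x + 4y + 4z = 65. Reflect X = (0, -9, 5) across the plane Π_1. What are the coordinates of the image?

(14, -1, 13)

λ = (n·X − d)/|n|² = (-16 − 65)/81 = -1.
Reflection = X − 2λn = (0, -9, 5) − (-2)·(7, 4, 4) = (14, -1, 13).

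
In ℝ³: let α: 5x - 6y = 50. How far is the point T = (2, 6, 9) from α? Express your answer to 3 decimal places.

n·T − d = (5)·(2) + (-6)·(6) + (0)·(9) − 50 = -76; |n| = √61.
Distance = |-76| / √61 = 76/√61 ≈ 9.731.

9.731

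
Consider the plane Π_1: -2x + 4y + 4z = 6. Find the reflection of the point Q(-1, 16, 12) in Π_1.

λ = (n·Q − d)/|n|² = (114 − 6)/36 = 3.
Reflection = Q − 2λn = (-1, 16, 12) − 6·(-2, 4, 4) = (11, -8, -12).

(11, -8, -12)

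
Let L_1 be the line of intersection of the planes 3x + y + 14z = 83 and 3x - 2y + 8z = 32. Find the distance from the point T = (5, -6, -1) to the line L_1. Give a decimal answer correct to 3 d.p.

14.524

Direction of L_1: (3, 1, 14) × (3, -2, 8) = (36, 18, -9).
A point on L_1: solving the two plane equations with x = -2 gives (-2, 5, 6).
Taking (-2, 5, 6) on L_1 with direction v = (36, 18, -9): w = T − (-2, 5, 6) = (7, -11, -7), and w × v = (225, -189, 522).
Distance = |w × v| / |v| = √358830 / √1701 ≈ 14.524.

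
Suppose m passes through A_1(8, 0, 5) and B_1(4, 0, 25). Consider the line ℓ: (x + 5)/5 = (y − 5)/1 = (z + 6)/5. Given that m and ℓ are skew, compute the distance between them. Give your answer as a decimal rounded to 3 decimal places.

A direction vector for m is B_1 − A_1 = (-4, 0, 20).
ℓ has direction (5, 1, 5) through (-5, 5, -6).
Common perpendicular direction n = (-4, 0, 20) × (5, 1, 5) = (-20, 120, -4).
With w = (-5, 5, -6) − (8, 0, 5) = (-13, 5, -11), w · n = 904.
Distance = |w · n| / |n| = |904| / √14816 ≈ 7.427.

7.427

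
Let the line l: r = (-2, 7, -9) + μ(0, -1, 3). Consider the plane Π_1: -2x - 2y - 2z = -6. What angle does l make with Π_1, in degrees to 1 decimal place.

21.4

sin θ = |n·v| / (|n||v|) = |-4| / (√12 · √10) = 0.36515.
θ ≈ 21.4°.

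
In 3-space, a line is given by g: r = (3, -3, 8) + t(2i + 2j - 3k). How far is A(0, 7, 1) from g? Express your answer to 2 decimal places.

Taking (3, -3, 8) on g with direction v = (2, 2, -3): w = A − (3, -3, 8) = (-3, 10, -7), and w × v = (-16, -23, -26).
Distance = |w × v| / |v| = √1461 / √17 ≈ 9.27.

9.27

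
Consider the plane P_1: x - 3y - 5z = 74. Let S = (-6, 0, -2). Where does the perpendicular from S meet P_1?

Foot = S − λn with λ = (n·S − d)/|n|² = (4 − 74)/35 = -2.
Foot = (-6, 0, -2) − (-2)·(1, -3, -5) = (-4, -6, -12).

(-4, -6, -12)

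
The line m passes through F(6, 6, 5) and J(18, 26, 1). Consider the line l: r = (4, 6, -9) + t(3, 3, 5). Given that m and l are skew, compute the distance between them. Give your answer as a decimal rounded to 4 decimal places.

0.8278

A direction vector for m is J − F = (12, 20, -4).
Common perpendicular direction n = (12, 20, -4) × (3, 3, 5) = (112, -72, -24).
With w = (4, 6, -9) − (6, 6, 5) = (-2, 0, -14), w · n = 112.
Distance = |w · n| / |n| = |112| / √18304 ≈ 0.8278.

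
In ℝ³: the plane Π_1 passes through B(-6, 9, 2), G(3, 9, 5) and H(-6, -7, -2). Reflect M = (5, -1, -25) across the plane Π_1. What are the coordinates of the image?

BG = (9, 0, 3), BH = (0, -16, -4); a normal to Π_1 is BG × BH = (48, 36, -144).
Using B: Π_1 has equation 48x + 36y - 144z = -252.
λ = (n·M − d)/|n|² = (3804 − (-252))/24336 = 1/6.
Reflection = M − 2λn = (5, -1, -25) − (1/3)·(48, 36, -144) = (-11, -13, 23).

(-11, -13, 23)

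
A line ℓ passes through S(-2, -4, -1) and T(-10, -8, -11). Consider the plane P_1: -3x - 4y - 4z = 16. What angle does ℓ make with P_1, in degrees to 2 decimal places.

A direction vector for ℓ is T − S = (-8, -4, -10).
sin θ = |n·v| / (|n||v|) = |80| / (√41 · √180) = 0.93124.
θ ≈ 68.63°.

68.63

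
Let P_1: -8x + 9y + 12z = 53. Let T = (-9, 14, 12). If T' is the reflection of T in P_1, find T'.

λ = (n·T − d)/|n|² = (342 − 53)/289 = 1.
Reflection = T − 2λn = (-9, 14, 12) − 2·(-8, 9, 12) = (7, -4, -12).

(7, -4, -12)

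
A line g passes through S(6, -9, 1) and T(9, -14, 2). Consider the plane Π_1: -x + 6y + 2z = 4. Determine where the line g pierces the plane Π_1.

A direction vector for g is T − S = (3, -5, 1).
Substitute r = (6, -9, 1) + t(3, -5, 1) into the plane: -58 + (-31)t = 4, so t = -2.
Intersection: (6, -9, 1) + (-2)·(3, -5, 1) = (0, 1, -1).

(0, 1, -1)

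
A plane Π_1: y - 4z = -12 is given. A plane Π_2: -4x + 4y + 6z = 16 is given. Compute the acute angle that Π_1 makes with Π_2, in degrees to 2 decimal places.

53.97

cos θ = |n₁·n₂| / (|n₁||n₂|) = |-20| / (√17 · √68).
θ = arccos(0.58824) ≈ 53.97°.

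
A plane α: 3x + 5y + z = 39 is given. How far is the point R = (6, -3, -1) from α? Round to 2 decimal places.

n·R − d = (3)·(6) + (5)·(-3) + (1)·(-1) − 39 = -37; |n| = √35.
Distance = |-37| / √35 = 37/√35 ≈ 6.25.

6.25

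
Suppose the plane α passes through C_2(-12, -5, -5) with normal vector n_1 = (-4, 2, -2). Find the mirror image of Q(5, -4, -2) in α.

(-19, 8, -14)

α: n_1·r = n_1·C_2 gives -4x + 2y - 2z = 48.
λ = (n·Q − d)/|n|² = (-24 − 48)/24 = -3.
Reflection = Q − 2λn = (5, -4, -2) − (-6)·(-4, 2, -2) = (-19, 8, -14).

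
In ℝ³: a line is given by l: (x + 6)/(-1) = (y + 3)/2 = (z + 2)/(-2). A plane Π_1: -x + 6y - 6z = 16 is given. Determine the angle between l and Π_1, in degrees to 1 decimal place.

l has direction (-1, 2, -2) through (-6, -3, -2).
sin θ = |n·v| / (|n||v|) = |25| / (√73 · √9) = 0.97534.
θ ≈ 77.3°.

77.3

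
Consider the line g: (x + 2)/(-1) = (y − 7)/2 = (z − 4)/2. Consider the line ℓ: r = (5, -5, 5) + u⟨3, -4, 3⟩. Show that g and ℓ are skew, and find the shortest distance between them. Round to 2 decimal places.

0.72

g has direction (-1, 2, 2) through (-2, 7, 4).
Common perpendicular direction n = (-1, 2, 2) × (3, -4, 3) = (14, 9, -2).
With w = (5, -5, 5) − (-2, 7, 4) = (7, -12, 1), w · n = -12.
Since n ≠ 0 the lines are not parallel, and w · n = -12 ≠ 0 so they do not intersect; hence they are skew.
Distance = |w · n| / |n| = |-12| / √281 ≈ 0.72.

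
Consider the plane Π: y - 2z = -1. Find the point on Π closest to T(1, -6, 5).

(1, -3, -1)

Foot = T − λn with λ = (n·T − d)/|n|² = (-16 − (-1))/5 = -3.
Foot = (1, -6, 5) − (-3)·(0, 1, -2) = (1, -3, -1).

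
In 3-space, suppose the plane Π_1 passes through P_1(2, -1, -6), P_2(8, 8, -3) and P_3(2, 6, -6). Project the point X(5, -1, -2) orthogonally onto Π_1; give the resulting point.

(6, -1, -4)

P_1P_2 = (6, 9, 3), P_1P_3 = (0, 7, 0); a normal to Π_1 is P_1P_2 × P_1P_3 = (-21, 0, 42).
Using P_1: Π_1 has equation -21x + 42z = -294.
Foot = X − λn with λ = (n·X − d)/|n|² = (-189 − (-294))/2205 = 1/21.
Foot = (5, -1, -2) − (1/21)·(-21, 0, 42) = (6, -1, -4).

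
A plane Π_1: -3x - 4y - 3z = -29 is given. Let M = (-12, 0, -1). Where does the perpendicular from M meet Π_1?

Foot = M − λn with λ = (n·M − d)/|n|² = (39 − (-29))/34 = 2.
Foot = (-12, 0, -1) − 2·(-3, -4, -3) = (-6, 8, 5).

(-6, 8, 5)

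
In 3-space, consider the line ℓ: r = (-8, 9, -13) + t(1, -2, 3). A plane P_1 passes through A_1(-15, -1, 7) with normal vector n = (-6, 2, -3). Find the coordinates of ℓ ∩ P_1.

(-6, 5, -7)

P_1: n·r = n·A_1 gives -6x + 2y - 3z = 67.
Substitute r = (-8, 9, -13) + t(1, -2, 3) into the plane: 105 + (-19)t = 67, so t = 2.
Intersection: (-8, 9, -13) + 2·(1, -2, 3) = (-6, 5, -7).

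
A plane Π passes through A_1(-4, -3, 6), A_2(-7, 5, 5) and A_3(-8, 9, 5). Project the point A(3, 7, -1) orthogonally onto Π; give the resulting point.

A_1A_2 = (-3, 8, -1), A_1A_3 = (-4, 12, -1); a normal to Π is A_1A_2 × A_1A_3 = (4, 1, -4).
Using A_1: Π has equation 4x + y - 4z = -43.
Foot = A − λn with λ = (n·A − d)/|n|² = (23 − (-43))/33 = 2.
Foot = (3, 7, -1) − 2·(4, 1, -4) = (-5, 5, 7).

(-5, 5, 7)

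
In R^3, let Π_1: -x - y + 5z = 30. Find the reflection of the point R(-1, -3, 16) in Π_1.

λ = (n·R − d)/|n|² = (84 − 30)/27 = 2.
Reflection = R − 2λn = (-1, -3, 16) − 4·(-1, -1, 5) = (3, 1, -4).

(3, 1, -4)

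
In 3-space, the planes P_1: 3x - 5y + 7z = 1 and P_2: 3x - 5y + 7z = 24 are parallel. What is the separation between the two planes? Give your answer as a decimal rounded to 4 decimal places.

Same normal n = (3, -5, 7) with |n| = √83; distance = |1 − 24| / |n| = 23/√83 ≈ 2.5246.

2.5246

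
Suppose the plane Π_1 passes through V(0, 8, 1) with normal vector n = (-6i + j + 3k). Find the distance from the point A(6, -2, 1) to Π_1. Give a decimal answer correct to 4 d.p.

Π_1: n·r = n·V gives -6x + y + 3z = 11.
n·A − d = (-6)·(6) + (1)·(-2) + (3)·(1) − 11 = -46; |n| = √46.
Distance = |-46| / √46 = 46/√46 ≈ 6.7823.

6.7823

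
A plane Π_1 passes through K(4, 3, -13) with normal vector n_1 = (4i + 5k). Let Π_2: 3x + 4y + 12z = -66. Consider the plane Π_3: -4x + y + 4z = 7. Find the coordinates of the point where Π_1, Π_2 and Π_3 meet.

(-6, 3, -5)

Π_1: n_1·r = n_1·K gives 4x + 5z = -49.
Solving the 3×3 linear system 4x + 5z = -49, 3x + 4y + 12z = -66, -4x + y + 4z = 7 (e.g. by elimination or Cramer's rule, determinant = 111) gives (-6, 3, -5).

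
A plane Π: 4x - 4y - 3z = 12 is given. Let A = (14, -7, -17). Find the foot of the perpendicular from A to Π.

Foot = A − λn with λ = (n·A − d)/|n|² = (135 − 12)/41 = 3.
Foot = (14, -7, -17) − 3·(4, -4, -3) = (2, 5, -8).

(2, 5, -8)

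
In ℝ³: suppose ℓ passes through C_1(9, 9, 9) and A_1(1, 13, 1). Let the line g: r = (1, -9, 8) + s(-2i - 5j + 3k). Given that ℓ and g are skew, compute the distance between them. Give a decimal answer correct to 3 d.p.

7.945

A direction vector for ℓ is A_1 − C_1 = (-8, 4, -8).
Common perpendicular direction n = (-8, 4, -8) × (-2, -5, 3) = (-28, 40, 48).
With w = (1, -9, 8) − (9, 9, 9) = (-8, -18, -1), w · n = -544.
Distance = |w · n| / |n| = |-544| / √4688 ≈ 7.945.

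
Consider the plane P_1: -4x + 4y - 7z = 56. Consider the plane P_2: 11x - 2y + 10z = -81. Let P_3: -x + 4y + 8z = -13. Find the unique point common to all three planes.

Solving the 3×3 linear system -4x + 4y - 7z = 56, 11x - 2y + 10z = -81, -x + 4y + 8z = -13 (e.g. by elimination or Cramer's rule, determinant = -462) gives (-3, 4, -4).

(-3, 4, -4)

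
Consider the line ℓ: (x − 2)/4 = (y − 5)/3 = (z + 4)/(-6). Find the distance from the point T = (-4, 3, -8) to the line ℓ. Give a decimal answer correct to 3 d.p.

7.444

ℓ has direction (4, 3, -6) through (2, 5, -4).
Taking (2, 5, -4) on ℓ with direction v = (4, 3, -6): w = T − (2, 5, -4) = (-6, -2, -4), and w × v = (24, -52, -10).
Distance = |w × v| / |v| = √3380 / √61 ≈ 7.444.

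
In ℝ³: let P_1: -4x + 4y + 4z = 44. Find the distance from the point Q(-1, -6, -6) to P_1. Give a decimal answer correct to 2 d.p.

n·Q − d = (-4)·(-1) + (4)·(-6) + (4)·(-6) − 44 = -88; |n| = √48.
Distance = |-88| / √48 = 88/√48 ≈ 12.70.

12.70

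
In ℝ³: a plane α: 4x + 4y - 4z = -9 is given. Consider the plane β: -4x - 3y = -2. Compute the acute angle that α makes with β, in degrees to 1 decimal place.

cos θ = |n₁·n₂| / (|n₁||n₂|) = |-28| / (√48 · √25).
θ = arccos(0.80829) ≈ 36.1°.

36.1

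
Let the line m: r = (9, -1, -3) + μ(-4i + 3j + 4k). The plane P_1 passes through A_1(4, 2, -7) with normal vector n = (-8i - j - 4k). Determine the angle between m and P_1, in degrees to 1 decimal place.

13.0

P_1: n·r = n·A_1 gives -8x - y - 4z = -6.
sin θ = |n·v| / (|n||v|) = |13| / (√81 · √41) = 0.22558.
θ ≈ 13.0°.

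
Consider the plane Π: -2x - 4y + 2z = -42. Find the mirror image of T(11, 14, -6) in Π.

(3, -2, 2)

λ = (n·T − d)/|n|² = (-90 − (-42))/24 = -2.
Reflection = T − 2λn = (11, 14, -6) − (-4)·(-2, -4, 2) = (3, -2, 2).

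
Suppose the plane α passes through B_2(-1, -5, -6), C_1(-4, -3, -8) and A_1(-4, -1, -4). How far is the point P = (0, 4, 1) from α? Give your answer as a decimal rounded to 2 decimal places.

4.33

B_2C_1 = (-3, 2, -2), B_2A_1 = (-3, 4, 2); a normal to α is B_2C_1 × B_2A_1 = (12, 12, -6).
Using B_2: α has equation 12x + 12y - 6z = -36.
n·P − d = (12)·(0) + (12)·(4) + (-6)·(1) − (-36) = 78; |n| = √324.
Distance = |78| / √324 = 78/√324 ≈ 4.33.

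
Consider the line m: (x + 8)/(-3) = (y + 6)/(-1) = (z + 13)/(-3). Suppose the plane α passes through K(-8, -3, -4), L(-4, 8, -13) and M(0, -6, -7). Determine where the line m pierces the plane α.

(-2, -4, -7)

m has direction (-3, -1, -3) through (-8, -6, -13).
KL = (4, 11, -9), KM = (8, -3, -3); a normal to α is KL × KM = (-60, -60, -100).
Using K: α has equation -60x - 60y - 100z = 1060.
Substitute r = (-8, -6, -13) + t(-3, -1, -3) into the plane: 2140 + 540t = 1060, so t = -2.
Intersection: (-8, -6, -13) + (-2)·(-3, -1, -3) = (-2, -4, -7).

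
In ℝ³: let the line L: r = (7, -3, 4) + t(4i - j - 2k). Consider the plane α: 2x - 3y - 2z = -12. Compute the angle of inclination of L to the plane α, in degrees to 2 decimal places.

sin θ = |n·v| / (|n||v|) = |15| / (√17 · √21) = 0.79388.
θ ≈ 52.55°.

52.55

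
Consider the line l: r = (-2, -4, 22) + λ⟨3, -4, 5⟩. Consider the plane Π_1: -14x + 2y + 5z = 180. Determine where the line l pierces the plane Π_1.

(-8, 4, 12)

Substitute r = (-2, -4, 22) + t(3, -4, 5) into the plane: 130 + (-25)t = 180, so t = -2.
Intersection: (-2, -4, 22) + (-2)·(3, -4, 5) = (-8, 4, 12).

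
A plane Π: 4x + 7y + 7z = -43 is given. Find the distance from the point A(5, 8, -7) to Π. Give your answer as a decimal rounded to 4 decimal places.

n·A − d = (4)·(5) + (7)·(8) + (7)·(-7) − (-43) = 70; |n| = √114.
Distance = |70| / √114 = 70/√114 ≈ 6.5561.

6.5561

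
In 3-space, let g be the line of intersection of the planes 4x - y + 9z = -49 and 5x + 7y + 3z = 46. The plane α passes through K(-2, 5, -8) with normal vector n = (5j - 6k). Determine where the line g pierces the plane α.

(7, 5, -8)

Direction of g: (4, -1, 9) × (5, 7, 3) = (-66, 33, 33).
A point on g: solving the two plane equations with x = -9 gives (-9, 13, 0).
α: n·r = n·K gives 5y - 6z = 73.
Substitute r = (-9, 13, 0) + t(-66, 33, 33) into the plane: 65 + (-33)t = 73, so t = -8/33.
Intersection: (-9, 13, 0) + (-8/33)·(-66, 33, 33) = (7, 5, -8).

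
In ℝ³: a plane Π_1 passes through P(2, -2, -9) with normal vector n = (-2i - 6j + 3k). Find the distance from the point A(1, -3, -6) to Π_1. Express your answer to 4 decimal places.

Π_1: n·r = n·P gives -2x - 6y + 3z = -19.
n·A − d = (-2)·(1) + (-6)·(-3) + (3)·(-6) − (-19) = 17; |n| = √49.
Distance = |17| / √49 = 17/√49 ≈ 2.4286.

2.4286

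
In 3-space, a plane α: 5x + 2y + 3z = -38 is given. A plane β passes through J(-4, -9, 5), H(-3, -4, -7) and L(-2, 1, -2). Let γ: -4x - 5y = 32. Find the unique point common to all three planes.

JH = (1, 5, -12), JL = (2, 10, -7); a normal to β is JH × JL = (85, -17, 0).
Using J: β has equation 85x - 17y = -187.
Solving the 3×3 linear system 5x + 2y + 3z = -38, 85x - 17y = -187, -4x - 5y = 32 (e.g. by elimination or Cramer's rule, determinant = -1479) gives (-3, -4, -5).

(-3, -4, -5)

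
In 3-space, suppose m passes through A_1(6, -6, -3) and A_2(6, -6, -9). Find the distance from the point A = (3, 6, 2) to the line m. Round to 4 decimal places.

12.3693

A direction vector for m is A_2 − A_1 = (0, 0, -6).
Taking (6, -6, -3) on m with direction v = (0, 0, -6): w = A − (6, -6, -3) = (-3, 12, 5), and w × v = (-72, -18, 0).
Distance = |w × v| / |v| = √5508 / √36 ≈ 12.3693.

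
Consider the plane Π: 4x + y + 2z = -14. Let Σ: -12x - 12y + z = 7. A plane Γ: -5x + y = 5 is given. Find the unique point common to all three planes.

Solving the 3×3 linear system 4x + y + 2z = -14, -12x - 12y + z = 7, -5x + y = 5 (e.g. by elimination or Cramer's rule, determinant = -153) gives (-1, 0, -5).

(-1, 0, -5)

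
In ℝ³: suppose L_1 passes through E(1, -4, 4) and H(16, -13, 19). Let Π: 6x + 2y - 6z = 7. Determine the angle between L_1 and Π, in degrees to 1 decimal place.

A direction vector for L_1 is H − E = (15, -9, 15).
sin θ = |n·v| / (|n||v|) = |-18| / (√76 · √531) = 0.08960.
θ ≈ 5.1°.

5.1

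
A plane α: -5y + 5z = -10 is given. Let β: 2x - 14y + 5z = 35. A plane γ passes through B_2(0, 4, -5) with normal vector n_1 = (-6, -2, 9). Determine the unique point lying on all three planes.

(0, -5, -7)

γ: n_1·r = n_1·B_2 gives -6x - 2y + 9z = -53.
Solving the 3×3 linear system -5y + 5z = -10, 2x - 14y + 5z = 35, -6x - 2y + 9z = -53 (e.g. by elimination or Cramer's rule, determinant = -200) gives (0, -5, -7).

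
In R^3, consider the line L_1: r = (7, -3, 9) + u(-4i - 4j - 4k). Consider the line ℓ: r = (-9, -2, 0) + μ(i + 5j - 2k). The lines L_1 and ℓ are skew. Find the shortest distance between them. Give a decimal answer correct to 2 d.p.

Common perpendicular direction n = (-4, -4, -4) × (1, 5, -2) = (28, -12, -16).
With w = (-9, -2, 0) − (7, -3, 9) = (-16, 1, -9), w · n = -316.
Distance = |w · n| / |n| = |-316| / √1184 ≈ 9.18.

9.18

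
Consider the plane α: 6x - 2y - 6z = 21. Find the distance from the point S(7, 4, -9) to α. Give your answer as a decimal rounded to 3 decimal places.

7.685

n·S − d = (6)·(7) + (-2)·(4) + (-6)·(-9) − 21 = 67; |n| = √76.
Distance = |67| / √76 = 67/√76 ≈ 7.685.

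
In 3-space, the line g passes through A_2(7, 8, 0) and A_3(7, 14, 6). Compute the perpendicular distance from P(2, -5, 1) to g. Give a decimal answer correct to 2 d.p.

11.09

A direction vector for g is A_3 − A_2 = (0, 6, 6).
Taking (7, 8, 0) on g with direction v = (0, 6, 6): w = P − (7, 8, 0) = (-5, -13, 1), and w × v = (-84, 30, -30).
Distance = |w × v| / |v| = √8856 / √72 ≈ 11.09.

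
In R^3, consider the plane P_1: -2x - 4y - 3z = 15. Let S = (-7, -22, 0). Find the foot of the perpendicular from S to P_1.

Foot = S − λn with λ = (n·S − d)/|n|² = (102 − 15)/29 = 3.
Foot = (-7, -22, 0) − 3·(-2, -4, -3) = (-1, -10, 9).

(-1, -10, 9)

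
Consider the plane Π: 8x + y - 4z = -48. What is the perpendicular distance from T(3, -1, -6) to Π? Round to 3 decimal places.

n·T − d = (8)·(3) + (1)·(-1) + (-4)·(-6) − (-48) = 95; |n| = √81.
Distance = |95| / √81 = 95/√81 ≈ 10.556.

10.556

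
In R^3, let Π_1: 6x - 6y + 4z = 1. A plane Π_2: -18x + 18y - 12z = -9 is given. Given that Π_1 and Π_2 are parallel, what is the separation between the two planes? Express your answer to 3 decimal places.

Rescale Π_2 by 1/(-3): 6x - 6y + 4z = 3. Then distance = |1 − 3| / √88 ≈ 0.213.

0.213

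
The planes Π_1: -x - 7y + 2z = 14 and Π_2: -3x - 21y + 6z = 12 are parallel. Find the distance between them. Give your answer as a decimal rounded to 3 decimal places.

Rescale Π_2 by 1/3: -x - 7y + 2z = 4. Then distance = |14 − 4| / √54 ≈ 1.361.

1.361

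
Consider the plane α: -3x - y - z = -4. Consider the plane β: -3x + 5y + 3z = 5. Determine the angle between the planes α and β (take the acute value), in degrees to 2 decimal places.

cos θ = |n₁·n₂| / (|n₁||n₂|) = |1| / (√11 · √43).
θ = arccos(0.04598) ≈ 87.36°.

87.36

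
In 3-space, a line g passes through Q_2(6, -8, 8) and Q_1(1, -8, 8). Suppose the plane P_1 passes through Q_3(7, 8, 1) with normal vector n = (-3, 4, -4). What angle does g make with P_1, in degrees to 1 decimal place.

A direction vector for g is Q_1 − Q_2 = (-5, 0, 0).
P_1: n·r = n·Q_3 gives -3x + 4y - 4z = 7.
sin θ = |n·v| / (|n||v|) = |15| / (√41 · √25) = 0.46852.
θ ≈ 27.9°.

27.9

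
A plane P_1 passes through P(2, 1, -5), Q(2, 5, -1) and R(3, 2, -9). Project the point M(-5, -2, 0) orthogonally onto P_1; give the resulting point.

PQ = (0, 4, 4), PR = (1, 1, -4); a normal to P_1 is PQ × PR = (-20, 4, -4).
Using P: P_1 has equation -20x + 4y - 4z = -16.
Foot = M − λn with λ = (n·M − d)/|n|² = (92 − (-16))/432 = 1/4.
Foot = (-5, -2, 0) − (1/4)·(-20, 4, -4) = (0, -3, 1).

(0, -3, 1)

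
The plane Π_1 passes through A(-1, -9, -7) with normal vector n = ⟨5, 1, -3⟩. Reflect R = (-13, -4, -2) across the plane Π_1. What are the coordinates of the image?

(7, 0, -14)

Π_1: n·r = n·A gives 5x + y - 3z = 7.
λ = (n·R − d)/|n|² = (-63 − 7)/35 = -2.
Reflection = R − 2λn = (-13, -4, -2) − (-4)·(5, 1, -3) = (7, 0, -14).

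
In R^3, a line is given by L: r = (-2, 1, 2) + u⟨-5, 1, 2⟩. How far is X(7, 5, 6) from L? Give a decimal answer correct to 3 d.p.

Taking (-2, 1, 2) on L with direction v = (-5, 1, 2): w = X − (-2, 1, 2) = (9, 4, 4), and w × v = (4, -38, 29).
Distance = |w × v| / |v| = √2301 / √30 ≈ 8.758.

8.758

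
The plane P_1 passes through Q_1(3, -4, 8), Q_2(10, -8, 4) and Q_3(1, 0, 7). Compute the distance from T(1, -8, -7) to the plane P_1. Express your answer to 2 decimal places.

12.49

Q_1Q_2 = (7, -4, -4), Q_1Q_3 = (-2, 4, -1); a normal to P_1 is Q_1Q_2 × Q_1Q_3 = (20, 15, 20).
Using Q_1: P_1 has equation 20x + 15y + 20z = 160.
n·T − d = (20)·(1) + (15)·(-8) + (20)·(-7) − 160 = -400; |n| = √1025.
Distance = |-400| / √1025 = 400/√1025 ≈ 12.49.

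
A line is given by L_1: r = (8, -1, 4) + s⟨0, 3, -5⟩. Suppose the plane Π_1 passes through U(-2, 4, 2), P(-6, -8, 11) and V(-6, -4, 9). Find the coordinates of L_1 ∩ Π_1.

UP = (-4, -12, 9), UV = (-4, -8, 7); a normal to Π_1 is UP × UV = (-12, -8, -16).
Using U: Π_1 has equation -12x - 8y - 16z = -40.
Substitute r = (8, -1, 4) + t(0, 3, -5) into the plane: -152 + 56t = -40, so t = 2.
Intersection: (8, -1, 4) + 2·(0, 3, -5) = (8, 5, -6).

(8, 5, -6)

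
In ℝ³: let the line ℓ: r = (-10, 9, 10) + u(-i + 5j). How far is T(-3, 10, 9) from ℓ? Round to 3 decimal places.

7.131

Taking (-10, 9, 10) on ℓ with direction v = (-1, 5, 0): w = T − (-10, 9, 10) = (7, 1, -1), and w × v = (5, 1, 36).
Distance = |w × v| / |v| = √1322 / √26 ≈ 7.131.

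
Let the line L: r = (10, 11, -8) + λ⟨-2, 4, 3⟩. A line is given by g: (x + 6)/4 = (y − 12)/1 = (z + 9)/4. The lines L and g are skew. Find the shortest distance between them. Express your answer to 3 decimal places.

g has direction (4, 1, 4) through (-6, 12, -9).
Common perpendicular direction n = (-2, 4, 3) × (4, 1, 4) = (13, 20, -18).
With w = (-6, 12, -9) − (10, 11, -8) = (-16, 1, -1), w · n = -170.
Distance = |w · n| / |n| = |-170| / √893 ≈ 5.689.

5.689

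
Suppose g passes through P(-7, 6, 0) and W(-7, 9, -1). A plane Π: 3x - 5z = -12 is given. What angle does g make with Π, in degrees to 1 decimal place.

15.7

A direction vector for g is W − P = (0, 3, -1).
sin θ = |n·v| / (|n||v|) = |5| / (√34 · √10) = 0.27116.
θ ≈ 15.7°.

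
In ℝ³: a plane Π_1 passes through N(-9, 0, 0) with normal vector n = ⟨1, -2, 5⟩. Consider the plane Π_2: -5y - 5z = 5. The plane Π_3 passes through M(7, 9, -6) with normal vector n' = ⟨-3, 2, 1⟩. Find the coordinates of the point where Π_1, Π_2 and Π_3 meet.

Π_1: n·r = n·N gives x - 2y + 5z = -9.
Π_3: n'·r = n'·M gives -3x + 2y + z = -9.
Solving the 3×3 linear system x - 2y + 5z = -9, -5y - 5z = 5, -3x + 2y + z = -9 (e.g. by elimination or Cramer's rule, determinant = -100) gives (3, 1, -2).

(3, 1, -2)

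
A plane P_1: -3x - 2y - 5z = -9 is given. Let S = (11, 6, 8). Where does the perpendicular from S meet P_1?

Foot = S − λn with λ = (n·S − d)/|n|² = (-85 − (-9))/38 = -2.
Foot = (11, 6, 8) − (-2)·(-3, -2, -5) = (5, 2, -2).

(5, 2, -2)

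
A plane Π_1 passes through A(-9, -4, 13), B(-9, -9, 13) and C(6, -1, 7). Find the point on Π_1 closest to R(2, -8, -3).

AB = (0, -5, 0), AC = (15, 3, -6); a normal to Π_1 is AB × AC = (30, 0, 75).
Using A: Π_1 has equation 30x + 75z = 705.
Foot = R − λn with λ = (n·R − d)/|n|² = (-165 − 705)/6525 = -2/15.
Foot = (2, -8, -3) − (-2/15)·(30, 0, 75) = (6, -8, 7).

(6, -8, 7)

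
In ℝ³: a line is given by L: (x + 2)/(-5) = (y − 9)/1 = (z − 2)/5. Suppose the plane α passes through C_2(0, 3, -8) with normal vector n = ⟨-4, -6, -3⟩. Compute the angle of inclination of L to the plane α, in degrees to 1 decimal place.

L has direction (-5, 1, 5) through (-2, 9, 2).
α: n·r = n·C_2 gives -4x - 6y - 3z = 6.
sin θ = |n·v| / (|n||v|) = |-1| / (√61 · √51) = 0.01793.
θ ≈ 1.0°.

1.0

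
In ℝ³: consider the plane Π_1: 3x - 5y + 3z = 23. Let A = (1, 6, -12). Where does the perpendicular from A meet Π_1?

Foot = A − λn with λ = (n·A − d)/|n|² = (-63 − 23)/43 = -2.
Foot = (1, 6, -12) − (-2)·(3, -5, 3) = (7, -4, -6).

(7, -4, -6)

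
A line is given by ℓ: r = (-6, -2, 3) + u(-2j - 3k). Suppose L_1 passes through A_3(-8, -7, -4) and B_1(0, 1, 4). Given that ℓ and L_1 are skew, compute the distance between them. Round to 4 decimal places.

A direction vector for L_1 is B_1 − A_3 = (8, 8, 8).
Common perpendicular direction n = (0, -2, -3) × (8, 8, 8) = (8, -24, 16).
With w = (-8, -7, -4) − (-6, -2, 3) = (-2, -5, -7), w · n = -8.
Distance = |w · n| / |n| = |-8| / √896 ≈ 0.2673.

0.2673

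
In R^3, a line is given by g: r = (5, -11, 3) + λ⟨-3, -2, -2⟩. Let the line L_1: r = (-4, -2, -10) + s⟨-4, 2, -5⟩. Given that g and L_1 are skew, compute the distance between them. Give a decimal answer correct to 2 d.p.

Common perpendicular direction n = (-3, -2, -2) × (-4, 2, -5) = (14, -7, -14).
With w = (-4, -2, -10) − (5, -11, 3) = (-9, 9, -13), w · n = -7.
Distance = |w · n| / |n| = |-7| / √441 ≈ 0.33.

0.33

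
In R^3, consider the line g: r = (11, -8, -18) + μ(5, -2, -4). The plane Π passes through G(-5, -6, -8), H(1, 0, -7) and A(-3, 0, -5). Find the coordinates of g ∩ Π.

(-9, 0, -2)

GH = (6, 6, 1), GA = (2, 6, 3); a normal to Π is GH × GA = (12, -16, 24).
Using G: Π has equation 12x - 16y + 24z = -156.
Substitute r = (11, -8, -18) + t(5, -2, -4) into the plane: -172 + (-4)t = -156, so t = -4.
Intersection: (11, -8, -18) + (-4)·(5, -2, -4) = (-9, 0, -2).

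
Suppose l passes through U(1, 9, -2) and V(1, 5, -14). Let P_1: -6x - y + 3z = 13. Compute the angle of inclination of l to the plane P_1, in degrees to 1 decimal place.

A direction vector for l is V − U = (0, -4, -12).
sin θ = |n·v| / (|n||v|) = |-32| / (√46 · √160) = 0.37300.
θ ≈ 21.9°.

21.9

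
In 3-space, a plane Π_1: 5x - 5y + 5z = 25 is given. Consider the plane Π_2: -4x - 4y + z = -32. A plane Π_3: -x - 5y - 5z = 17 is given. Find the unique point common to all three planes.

Solving the 3×3 linear system 5x - 5y + 5z = 25, -4x - 4y + z = -32, -x - 5y - 5z = 17 (e.g. by elimination or Cramer's rule, determinant = 310) gives (8, -1, -4).

(8, -1, -4)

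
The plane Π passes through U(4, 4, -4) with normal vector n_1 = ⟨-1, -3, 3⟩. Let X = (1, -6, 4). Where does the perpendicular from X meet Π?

Π: n_1·r = n_1·U gives -x - 3y + 3z = -28.
Foot = X − λn with λ = (n·X − d)/|n|² = (29 − (-28))/19 = 3.
Foot = (1, -6, 4) − 3·(-1, -3, 3) = (4, 3, -5).

(4, 3, -5)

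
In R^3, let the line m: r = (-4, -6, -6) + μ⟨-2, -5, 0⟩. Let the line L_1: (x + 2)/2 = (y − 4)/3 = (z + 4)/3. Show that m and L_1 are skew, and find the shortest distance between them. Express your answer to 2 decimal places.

L_1 has direction (2, 3, 3) through (-2, 4, -4).
Common perpendicular direction n = (-2, -5, 0) × (2, 3, 3) = (-15, 6, 4).
With w = (-2, 4, -4) − (-4, -6, -6) = (2, 10, 2), w · n = 38.
Since n ≠ 0 the lines are not parallel, and w · n = 38 ≠ 0 so they do not intersect; hence they are skew.
Distance = |w · n| / |n| = |38| / √277 ≈ 2.28.

2.28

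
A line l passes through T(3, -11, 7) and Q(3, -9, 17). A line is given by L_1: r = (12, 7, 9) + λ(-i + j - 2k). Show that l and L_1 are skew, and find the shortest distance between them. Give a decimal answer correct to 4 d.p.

17.4360

A direction vector for l is Q − T = (0, 2, 10).
Common perpendicular direction n = (0, 2, 10) × (-1, 1, -2) = (-14, -10, 2).
With w = (12, 7, 9) − (3, -11, 7) = (9, 18, 2), w · n = -302.
Since n ≠ 0 the lines are not parallel, and w · n = -302 ≠ 0 so they do not intersect; hence they are skew.
Distance = |w · n| / |n| = |-302| / √300 ≈ 17.4360.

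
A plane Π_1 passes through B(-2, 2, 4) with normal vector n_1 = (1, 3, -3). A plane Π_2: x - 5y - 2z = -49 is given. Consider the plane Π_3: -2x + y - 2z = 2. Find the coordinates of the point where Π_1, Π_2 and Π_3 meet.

(-5, 6, 7)

Π_1: n_1·r = n_1·B gives x + 3y - 3z = -8.
Solving the 3×3 linear system x + 3y - 3z = -8, x - 5y - 2z = -49, -2x + y - 2z = 2 (e.g. by elimination or Cramer's rule, determinant = 57) gives (-5, 6, 7).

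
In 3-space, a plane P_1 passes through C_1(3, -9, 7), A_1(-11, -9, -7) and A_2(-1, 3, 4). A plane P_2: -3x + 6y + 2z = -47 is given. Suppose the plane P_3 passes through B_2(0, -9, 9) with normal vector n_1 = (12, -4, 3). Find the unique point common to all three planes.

C_1A_1 = (-14, 0, -14), C_1A_2 = (-4, 12, -3); a normal to P_1 is C_1A_1 × C_1A_2 = (168, 14, -168).
Using C_1: P_1 has equation 168x + 14y - 168z = -798.
P_3: n_1·r = n_1·B_2 gives 12x - 4y + 3z = 63.
Solving the 3×3 linear system 168x + 14y - 168z = -798, -3x + 6y + 2z = -47, 12x - 4y + 3z = 63 (e.g. by elimination or Cramer's rule, determinant = 14910) gives (1, -9, 5).

(1, -9, 5)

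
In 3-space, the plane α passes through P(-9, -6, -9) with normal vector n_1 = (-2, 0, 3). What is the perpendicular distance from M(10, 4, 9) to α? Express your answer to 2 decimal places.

α: n_1·r = n_1·P gives -2x + 3z = -9.
n·M − d = (-2)·(10) + (0)·(4) + (3)·(9) − (-9) = 16; |n| = √13.
Distance = |16| / √13 = 16/√13 ≈ 4.44.

4.44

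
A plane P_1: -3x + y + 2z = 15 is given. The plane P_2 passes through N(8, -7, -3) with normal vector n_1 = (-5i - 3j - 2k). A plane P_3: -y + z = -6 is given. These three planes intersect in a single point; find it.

(-2, 7, 1)

P_2: n_1·r = n_1·N gives -5x - 3y - 2z = -13.
Solving the 3×3 linear system -3x + y + 2z = 15, -5x - 3y - 2z = -13, -y + z = -6 (e.g. by elimination or Cramer's rule, determinant = 30) gives (-2, 7, 1).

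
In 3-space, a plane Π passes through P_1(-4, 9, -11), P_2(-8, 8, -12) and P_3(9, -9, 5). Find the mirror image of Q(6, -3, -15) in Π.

P_1P_2 = (-4, -1, -1), P_1P_3 = (13, -18, 16); a normal to Π is P_1P_2 × P_1P_3 = (-34, 51, 85).
Using P_1: Π has equation -34x + 51y + 85z = -340.
λ = (n·Q − d)/|n|² = (-1632 − (-340))/10982 = -2/17.
Reflection = Q − 2λn = (6, -3, -15) − (-4/17)·(-34, 51, 85) = (-2, 9, 5).

(-2, 9, 5)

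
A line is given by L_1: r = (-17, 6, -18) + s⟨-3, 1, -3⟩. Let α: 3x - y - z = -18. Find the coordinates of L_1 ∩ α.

(-8, 3, -9)

Substitute r = (-17, 6, -18) + t(-3, 1, -3) into the plane: -39 + (-7)t = -18, so t = -3.
Intersection: (-17, 6, -18) + (-3)·(-3, 1, -3) = (-8, 3, -9).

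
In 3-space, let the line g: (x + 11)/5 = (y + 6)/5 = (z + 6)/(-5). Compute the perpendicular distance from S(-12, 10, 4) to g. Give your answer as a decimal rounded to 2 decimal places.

g has direction (5, 5, -5) through (-11, -6, -6).
Taking (-11, -6, -6) on g with direction v = (5, 5, -5): w = S − (-11, -6, -6) = (-1, 16, 10), and w × v = (-130, 45, -85).
Distance = |w × v| / |v| = √26150 / √75 ≈ 18.67.

18.67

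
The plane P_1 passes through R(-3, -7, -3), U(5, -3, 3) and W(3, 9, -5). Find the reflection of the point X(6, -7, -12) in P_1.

(-10, 1, 4)

RU = (8, 4, 6), RW = (6, 16, -2); a normal to P_1 is RU × RW = (-104, 52, 104).
Using R: P_1 has equation -104x + 52y + 104z = -364.
λ = (n·X − d)/|n|² = (-2236 − (-364))/24336 = -1/13.
Reflection = X − 2λn = (6, -7, -12) − (-2/13)·(-104, 52, 104) = (-10, 1, 4).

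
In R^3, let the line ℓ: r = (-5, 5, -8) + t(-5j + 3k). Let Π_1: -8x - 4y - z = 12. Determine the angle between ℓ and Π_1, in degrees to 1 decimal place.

sin θ = |n·v| / (|n||v|) = |17| / (√81 · √34) = 0.32394.
θ ≈ 18.9°.

18.9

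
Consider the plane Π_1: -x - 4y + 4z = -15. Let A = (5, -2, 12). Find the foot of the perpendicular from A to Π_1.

Foot = A − λn with λ = (n·A − d)/|n|² = (51 − (-15))/33 = 2.
Foot = (5, -2, 12) − 2·(-1, -4, 4) = (7, 6, 4).

(7, 6, 4)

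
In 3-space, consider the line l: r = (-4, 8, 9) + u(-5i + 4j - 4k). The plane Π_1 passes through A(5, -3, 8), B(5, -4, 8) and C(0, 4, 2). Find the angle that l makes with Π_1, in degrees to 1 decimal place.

AB = (0, -1, 0), AC = (-5, 7, -6); a normal to Π_1 is AB × AC = (6, 0, -5).
Using A: Π_1 has equation 6x - 5z = -10.
sin θ = |n·v| / (|n||v|) = |-10| / (√61 · √57) = 0.16959.
θ ≈ 9.8°.

9.8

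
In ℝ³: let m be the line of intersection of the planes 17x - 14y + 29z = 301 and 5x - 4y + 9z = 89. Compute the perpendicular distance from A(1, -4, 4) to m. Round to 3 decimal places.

Direction of m: (17, -14, 29) × (5, -4, 9) = (-10, -8, 2).
A point on m: solving the two plane equations with x = 6 gives (6, -8, 3).
Taking (6, -8, 3) on m with direction v = (-10, -8, 2): w = A − (6, -8, 3) = (-5, 4, 1), and w × v = (16, 0, 80).
Distance = |w × v| / |v| = √6656 / √168 ≈ 6.294.

6.294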